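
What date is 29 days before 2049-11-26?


Start: 2049-11-26, subtract 29 days
Back 26 days from November 26 reaches October 31, 2049 -> 3 left
October 2049: 31 - 3 = 28 -> lands on October 28

Result: 2049-10-28


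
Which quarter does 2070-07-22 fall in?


Month: July (month 7)
Q1: Jan-Mar, Q2: Apr-Jun, Q3: Jul-Sep, Q4: Oct-Dec

Q3


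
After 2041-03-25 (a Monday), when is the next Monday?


Current: Monday
Target: Monday
Days ahead: 7

Next Monday: 2041-04-01


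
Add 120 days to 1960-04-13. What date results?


Start: 1960-04-13, add 120 days
April 1960 has 30 days: 30 - 13 = 17 days to April 30 -> 103 left
May 1960 has 31 days -> 72 left
June 1960 has 30 days -> 42 left
July 1960 has 31 days -> 11 left
August 1960: 11 <= 31 -> lands on August 11

Result: 1960-08-11


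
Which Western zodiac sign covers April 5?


Date: April 5
Conventional tropical zodiac dates: Aries from March 21 onward; Taurus starts April 20
April 5 falls within the Aries range

Aries


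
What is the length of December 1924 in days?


December 1924

31 days


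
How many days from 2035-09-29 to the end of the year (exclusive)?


Day of year: 272 of 365
Remaining = 365 - 272

93 days


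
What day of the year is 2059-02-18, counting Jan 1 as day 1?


Date: February 18, 2059
Days in months 1 through 1: 31
Plus 18 days in February

Day of year: 49


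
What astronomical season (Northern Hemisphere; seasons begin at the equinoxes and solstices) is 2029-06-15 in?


Date: June 15
Astronomical Spring (approx.; exact equinox/solstice day varies by year): March 20 to June 20
June 15 falls within the Spring window

Spring


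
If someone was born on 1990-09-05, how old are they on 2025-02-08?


Birth: 1990-09-05
Reference: 2025-02-08
Year difference: 2025 - 1990 = 35
Birthday not yet reached in 2025, subtract 1

34 years old


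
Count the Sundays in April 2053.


April 2053 has 30 days
Anchor: Jan 1, 2053. With p = 2053 - 1 = 2052: (p + p//4 - p//100 + p//400) mod 7 = (2052 + 513 - 20 + 5) mod 7 = 2550 mod 7 = 2 -> Wednesday (Mon=0 ... Sun=6)
Days before April (Jan-Mar): 90; April 1 index = (2 + 90) mod 7 = 1 -> Tuesday
First Sunday is April 6
Sundays: 6, 13, 20, 27

4 Sundays


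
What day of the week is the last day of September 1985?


September 1985 has 30 days
Anchor: Jan 1, 1985. With p = 1985 - 1 = 1984: (p + p//4 - p//100 + p//400) mod 7 = (1984 + 496 - 19 + 4) mod 7 = 2465 mod 7 = 1 -> Tuesday (Mon=0 ... Sun=6)
Days before September (Jan-Aug): 243; September 1 index = (1 + 243) mod 7 = 6 -> Sunday
Last day offset: 30 - 1 = 29 days
Weekday index = (6 + 29) mod 7 = 0

Monday, September 30


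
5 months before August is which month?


August is month 8
8 - 5 = 3

March


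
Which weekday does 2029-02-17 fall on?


Date: February 17, 2029
Anchor: Jan 1, 2029. With p = 2029 - 1 = 2028: (p + p//4 - p//100 + p//400) mod 7 = (2028 + 507 - 20 + 5) mod 7 = 2520 mod 7 = 0 -> Monday (Mon=0 ... Sun=6)
Days before February (Jan): 31; offset = 31 + 17 - 1 = 47
Weekday index = (0 + 47) mod 7 = 5

Day of the week: Saturday


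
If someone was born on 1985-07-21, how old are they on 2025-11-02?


Birth: 1985-07-21
Reference: 2025-11-02
Year difference: 2025 - 1985 = 40

40 years old


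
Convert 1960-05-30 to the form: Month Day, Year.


ISO 1960-05-30 parses as year=1960, month=05, day=30
Month 5 -> May

May 30, 1960


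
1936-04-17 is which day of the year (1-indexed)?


Date: April 17, 1936
Days in months 1 through 3: 91
Plus 17 days in April

Day of year: 108


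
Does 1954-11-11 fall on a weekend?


Anchor: Jan 1, 1954. With p = 1954 - 1 = 1953: (p + p//4 - p//100 + p//400) mod 7 = (1953 + 488 - 19 + 4) mod 7 = 2426 mod 7 = 4 -> Friday (Mon=0 ... Sun=6)
Day of year: 315; offset = 314
Weekday index = (4 + 314) mod 7 = 3 -> Thursday
Weekend days: Saturday, Sunday

No


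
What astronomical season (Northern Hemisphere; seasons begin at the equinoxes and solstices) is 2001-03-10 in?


Date: March 10
Astronomical Winter (approx.; exact equinox/solstice day varies by year): December 21 to March 19
March 10 falls within the Winter window

Winter


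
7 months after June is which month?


June is month 6
6 + 7 = 13; wrap: 13 - 12 = 1

January


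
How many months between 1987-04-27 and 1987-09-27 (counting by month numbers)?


From April 1987 to September 1987
0 years * 12 = 0 months, plus 5 months = 5

5 months


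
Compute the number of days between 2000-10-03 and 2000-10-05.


From 2000-10-03 to 2000-10-05
2000-10-03: days before October = 31 + 29 + 31 + 30 + 31 + 30 + 31 + 31 + 30 = 274 (2000 is a leap year); day of year = 274 + 3 = 277
2000-10-05: days before October = 31 + 29 + 31 + 30 + 31 + 30 + 31 + 31 + 30 = 274 (2000 is a leap year); day of year = 274 + 5 = 279
Same year: 279 - 277 = 2

2 days


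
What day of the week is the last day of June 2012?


June 2012 has 30 days
Anchor: Jan 1, 2012. With p = 2012 - 1 = 2011: (p + p//4 - p//100 + p//400) mod 7 = (2011 + 502 - 20 + 5) mod 7 = 2498 mod 7 = 6 -> Sunday (Mon=0 ... Sun=6)
Days before June (Jan-May): 152; June 1 index = (6 + 152) mod 7 = 4 -> Friday
Last day offset: 30 - 1 = 29 days
Weekday index = (4 + 29) mod 7 = 5

Saturday, June 30


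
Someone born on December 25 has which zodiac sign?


Date: December 25
Conventional tropical zodiac dates: Capricorn from December 22 onward; Aquarius starts January 20
December 25 falls within the Capricorn range

Capricorn


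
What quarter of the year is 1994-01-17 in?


Month: January (month 1)
Q1: Jan-Mar, Q2: Apr-Jun, Q3: Jul-Sep, Q4: Oct-Dec

Q1


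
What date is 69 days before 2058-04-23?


Start: 2058-04-23, subtract 69 days
Back 23 days from April 23 reaches March 31, 2058 -> 46 left
March 2058 has 31 days -> back to February 28, 2058 -> 15 left
February 2058: 28 - 15 = 13 -> lands on February 13

Result: 2058-02-13


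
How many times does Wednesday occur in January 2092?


January 2092 has 31 days
Anchor: Jan 1, 2092. With p = 2092 - 1 = 2091: (p + p//4 - p//100 + p//400) mod 7 = (2091 + 522 - 20 + 5) mod 7 = 2598 mod 7 = 1 -> Tuesday (Mon=0 ... Sun=6)
January 1 is the anchor itself -> Tuesday
First Wednesday is January 2
Wednesdays: 2, 9, 16, 23, 30

5 Wednesdays


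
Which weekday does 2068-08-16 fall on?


Date: August 16, 2068
Anchor: Jan 1, 2068. With p = 2068 - 1 = 2067: (p + p//4 - p//100 + p//400) mod 7 = (2067 + 516 - 20 + 5) mod 7 = 2568 mod 7 = 6 -> Sunday (Mon=0 ... Sun=6)
Days before August (Jan-Jul): 213; offset = 213 + 16 - 1 = 228
Weekday index = (6 + 228) mod 7 = 3

Day of the week: Thursday


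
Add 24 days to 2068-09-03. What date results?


Start: 2068-09-03, add 24 days
September 2068 has 30 days; 3 + 24 = 27 stays within September

Result: 2068-09-27


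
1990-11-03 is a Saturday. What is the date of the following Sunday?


Current: Saturday
Target: Sunday
Days ahead: 1

Next Sunday: 1990-11-04


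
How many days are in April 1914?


April 1914

30 days


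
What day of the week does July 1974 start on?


Target: July 1, 1974
Anchor: Jan 1, 1974. With p = 1974 - 1 = 1973: (p + p//4 - p//100 + p//400) mod 7 = (1973 + 493 - 19 + 4) mod 7 = 2451 mod 7 = 1 -> Tuesday (Mon=0 ... Sun=6)
Days before July (Jan-Jun): 181 days
Weekday index = (1 + 181) mod 7 = 0

Monday


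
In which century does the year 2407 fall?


Century = (year - 1) // 100 + 1
= (2407 - 1) // 100 + 1
= 2406 // 100 + 1
= 24 + 1

25th century


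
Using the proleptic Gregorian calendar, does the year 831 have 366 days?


Gregorian leap year rule: divisible by 4, but not by 100, unless also by 400.
831 is not divisible by 4 -> not a leap year

No


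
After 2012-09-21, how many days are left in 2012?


Day of year: 265 of 366
Remaining = 366 - 265

101 days


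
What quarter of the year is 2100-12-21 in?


Month: December (month 12)
Q1: Jan-Mar, Q2: Apr-Jun, Q3: Jul-Sep, Q4: Oct-Dec

Q4


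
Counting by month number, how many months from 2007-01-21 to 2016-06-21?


From January 2007 to June 2016
9 years * 12 = 108 months, plus 5 months = 113

113 months


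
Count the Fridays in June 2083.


June 2083 has 30 days
Anchor: Jan 1, 2083. With p = 2083 - 1 = 2082: (p + p//4 - p//100 + p//400) mod 7 = (2082 + 520 - 20 + 5) mod 7 = 2587 mod 7 = 4 -> Friday (Mon=0 ... Sun=6)
Days before June (Jan-May): 151; June 1 index = (4 + 151) mod 7 = 1 -> Tuesday
First Friday is June 4
Fridays: 4, 11, 18, 25

4 Fridays


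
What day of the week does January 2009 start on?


Target: January 1, 2009
Anchor: Jan 1, 2009. With p = 2009 - 1 = 2008: (p + p//4 - p//100 + p//400) mod 7 = (2008 + 502 - 20 + 5) mod 7 = 2495 mod 7 = 3 -> Thursday (Mon=0 ... Sun=6)
Offset from anchor: 0 days
Weekday index = (3 + 0) mod 7 = 3

Thursday


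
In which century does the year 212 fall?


Century = (year - 1) // 100 + 1
= (212 - 1) // 100 + 1
= 211 // 100 + 1
= 2 + 1

3rd century


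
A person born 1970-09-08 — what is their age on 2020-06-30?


Birth: 1970-09-08
Reference: 2020-06-30
Year difference: 2020 - 1970 = 50
Birthday not yet reached in 2020, subtract 1

49 years old


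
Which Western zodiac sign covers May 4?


Date: May 4
Conventional tropical zodiac dates: Taurus from April 20 onward; Gemini starts May 21
May 4 falls within the Taurus range

Taurus


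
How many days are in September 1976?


September 1976

30 days


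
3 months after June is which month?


June is month 6
6 + 3 = 9

September


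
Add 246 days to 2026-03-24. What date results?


Start: 2026-03-24, add 246 days
March 2026 has 31 days: 31 - 24 = 7 days to March 31 -> 239 left
April 2026 has 30 days -> 209 left
May 2026 has 31 days -> 178 left
June 2026 has 30 days -> 148 left
July 2026 has 31 days -> 117 left
August 2026 has 31 days -> 86 left
September 2026 has 30 days -> 56 left
October 2026 has 31 days -> 25 left
November 2026: 25 <= 30 -> lands on November 25

Result: 2026-11-25


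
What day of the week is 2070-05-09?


Date: May 9, 2070
Anchor: Jan 1, 2070. With p = 2070 - 1 = 2069: (p + p//4 - p//100 + p//400) mod 7 = (2069 + 517 - 20 + 5) mod 7 = 2571 mod 7 = 2 -> Wednesday (Mon=0 ... Sun=6)
Days before May (Jan-Apr): 120; offset = 120 + 9 - 1 = 128
Weekday index = (2 + 128) mod 7 = 4

Day of the week: Friday


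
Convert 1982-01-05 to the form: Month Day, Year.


ISO 1982-01-05 parses as year=1982, month=01, day=05
Month 1 -> January

January 5, 1982


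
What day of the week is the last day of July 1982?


July 1982 has 31 days
Anchor: Jan 1, 1982. With p = 1982 - 1 = 1981: (p + p//4 - p//100 + p//400) mod 7 = (1981 + 495 - 19 + 4) mod 7 = 2461 mod 7 = 4 -> Friday (Mon=0 ... Sun=6)
Days before July (Jan-Jun): 181; July 1 index = (4 + 181) mod 7 = 3 -> Thursday
Last day offset: 31 - 1 = 30 days
Weekday index = (3 + 30) mod 7 = 5

Saturday, July 31


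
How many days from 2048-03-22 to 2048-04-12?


From 2048-03-22 to 2048-04-12
2048-03-22: days before March = 31 + 29 = 60 (2048 is a leap year); day of year = 60 + 22 = 82
2048-04-12: days before April = 31 + 29 + 31 = 91 (2048 is a leap year); day of year = 91 + 12 = 103
Same year: 103 - 82 = 21

21 days


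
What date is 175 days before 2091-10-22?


Start: 2091-10-22, subtract 175 days
Back 22 days from October 22 reaches September 30, 2091 -> 153 left
September 2091 has 30 days -> back to August 31, 2091 -> 123 left
August 2091 has 31 days -> back to July 31, 2091 -> 92 left
July 2091 has 31 days -> back to June 30, 2091 -> 61 left
June 2091 has 30 days -> back to May 31, 2091 -> 31 left
May 2091 has 31 days -> back to April 30, 2091 -> 0 left
April 2091: 30 - 0 = 30 -> lands on April 30

Result: 2091-04-30


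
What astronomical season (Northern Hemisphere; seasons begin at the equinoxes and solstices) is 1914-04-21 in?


Date: April 21
Astronomical Spring (approx.; exact equinox/solstice day varies by year): March 20 to June 20
April 21 falls within the Spring window

Spring


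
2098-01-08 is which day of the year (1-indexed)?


Date: January 8, 2098
No months before January
Plus 8 days in January

Day of year: 8


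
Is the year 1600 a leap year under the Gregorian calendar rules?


Gregorian leap year rule: divisible by 4, but not by 100, unless also by 400.
1600 is divisible by 400 -> leap year

Yes


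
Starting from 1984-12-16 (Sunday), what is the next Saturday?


Current: Sunday
Target: Saturday
Days ahead: 6

Next Saturday: 1984-12-22


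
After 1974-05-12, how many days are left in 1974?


Day of year: 132 of 365
Remaining = 365 - 132

233 days


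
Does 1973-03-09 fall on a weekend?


Anchor: Jan 1, 1973. With p = 1973 - 1 = 1972: (p + p//4 - p//100 + p//400) mod 7 = (1972 + 493 - 19 + 4) mod 7 = 2450 mod 7 = 0 -> Monday (Mon=0 ... Sun=6)
Day of year: 68; offset = 67
Weekday index = (0 + 67) mod 7 = 4 -> Friday
Weekend days: Saturday, Sunday

No


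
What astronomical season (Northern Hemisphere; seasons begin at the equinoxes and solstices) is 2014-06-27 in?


Date: June 27
Astronomical Summer (approx.; exact equinox/solstice day varies by year): June 21 to September 21
June 27 falls within the Summer window

Summer


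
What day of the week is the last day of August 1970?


August 1970 has 31 days
Anchor: Jan 1, 1970. With p = 1970 - 1 = 1969: (p + p//4 - p//100 + p//400) mod 7 = (1969 + 492 - 19 + 4) mod 7 = 2446 mod 7 = 3 -> Thursday (Mon=0 ... Sun=6)
Days before August (Jan-Jul): 212; August 1 index = (3 + 212) mod 7 = 5 -> Saturday
Last day offset: 31 - 1 = 30 days
Weekday index = (5 + 30) mod 7 = 0

Monday, August 31


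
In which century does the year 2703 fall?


Century = (year - 1) // 100 + 1
= (2703 - 1) // 100 + 1
= 2702 // 100 + 1
= 27 + 1

28th century


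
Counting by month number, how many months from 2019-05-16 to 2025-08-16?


From May 2019 to August 2025
6 years * 12 = 72 months, plus 3 months = 75

75 months


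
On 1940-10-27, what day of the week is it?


Date: October 27, 1940
Anchor: Jan 1, 1940. With p = 1940 - 1 = 1939: (p + p//4 - p//100 + p//400) mod 7 = (1939 + 484 - 19 + 4) mod 7 = 2408 mod 7 = 0 -> Monday (Mon=0 ... Sun=6)
Days before October (Jan-Sep): 274; offset = 274 + 27 - 1 = 300
Weekday index = (0 + 300) mod 7 = 6

Day of the week: Sunday


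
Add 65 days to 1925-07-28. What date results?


Start: 1925-07-28, add 65 days
July 1925 has 31 days: 31 - 28 = 3 days to July 31 -> 62 left
August 1925 has 31 days -> 31 left
September 1925 has 30 days -> 1 left
October 1925: 1 <= 31 -> lands on October 1

Result: 1925-10-01


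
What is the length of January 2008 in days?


January 2008

31 days


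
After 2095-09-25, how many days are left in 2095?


Day of year: 268 of 365
Remaining = 365 - 268

97 days


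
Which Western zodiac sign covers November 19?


Date: November 19
Conventional tropical zodiac dates: Scorpio from October 23 onward; Sagittarius starts November 22
November 19 falls within the Scorpio range

Scorpio


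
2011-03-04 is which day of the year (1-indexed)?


Date: March 4, 2011
Days in months 1 through 2: 59
Plus 4 days in March

Day of year: 63


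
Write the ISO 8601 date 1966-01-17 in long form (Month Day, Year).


ISO 1966-01-17 parses as year=1966, month=01, day=17
Month 1 -> January

January 17, 1966


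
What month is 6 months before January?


January is month 1
1 - 6 = -5; wrap: -5 + 12 = 7

July


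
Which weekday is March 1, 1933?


Target: March 1, 1933
Anchor: Jan 1, 1933. With p = 1933 - 1 = 1932: (p + p//4 - p//100 + p//400) mod 7 = (1932 + 483 - 19 + 4) mod 7 = 2400 mod 7 = 6 -> Sunday (Mon=0 ... Sun=6)
Days before March (Jan-Feb): 59 days
Weekday index = (6 + 59) mod 7 = 2

Wednesday


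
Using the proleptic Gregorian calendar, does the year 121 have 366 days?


Gregorian leap year rule: divisible by 4, but not by 100, unless also by 400.
121 is not divisible by 4 -> not a leap year

No


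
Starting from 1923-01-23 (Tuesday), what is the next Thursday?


Current: Tuesday
Target: Thursday
Days ahead: 2

Next Thursday: 1923-01-25


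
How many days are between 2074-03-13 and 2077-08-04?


From 2074-03-13 to 2077-08-04
2074-03-13: days before March = 31 + 28 = 59 (2074 is not a leap year); day of year = 59 + 13 = 72
2077-08-04: days before August = 31 + 28 + 31 + 30 + 31 + 30 + 31 = 212 (2077 is not a leap year); day of year = 212 + 4 = 216
Rest of 2074: 365 - 72 = 293
Full years 2075 (365), 2076 (366): 731
Total = 293 + 731 + 216 = 1240

1240 days


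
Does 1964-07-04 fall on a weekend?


Anchor: Jan 1, 1964. With p = 1964 - 1 = 1963: (p + p//4 - p//100 + p//400) mod 7 = (1963 + 490 - 19 + 4) mod 7 = 2438 mod 7 = 2 -> Wednesday (Mon=0 ... Sun=6)
Day of year: 186; offset = 185
Weekday index = (2 + 185) mod 7 = 5 -> Saturday
Weekend days: Saturday, Sunday

Yes


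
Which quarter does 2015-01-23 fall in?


Month: January (month 1)
Q1: Jan-Mar, Q2: Apr-Jun, Q3: Jul-Sep, Q4: Oct-Dec

Q1


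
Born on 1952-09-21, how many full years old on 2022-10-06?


Birth: 1952-09-21
Reference: 2022-10-06
Year difference: 2022 - 1952 = 70

70 years old


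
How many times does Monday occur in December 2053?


December 2053 has 31 days
Anchor: Jan 1, 2053. With p = 2053 - 1 = 2052: (p + p//4 - p//100 + p//400) mod 7 = (2052 + 513 - 20 + 5) mod 7 = 2550 mod 7 = 2 -> Wednesday (Mon=0 ... Sun=6)
Days before December (Jan-Nov): 334; December 1 index = (2 + 334) mod 7 = 0 -> Monday
First Monday is December 1
Mondays: 1, 8, 15, 22, 29

5 Mondays


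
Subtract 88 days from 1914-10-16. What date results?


Start: 1914-10-16, subtract 88 days
Back 16 days from October 16 reaches September 30, 1914 -> 72 left
September 1914 has 30 days -> back to August 31, 1914 -> 42 left
August 1914 has 31 days -> back to July 31, 1914 -> 11 left
July 1914: 31 - 11 = 20 -> lands on July 20

Result: 1914-07-20


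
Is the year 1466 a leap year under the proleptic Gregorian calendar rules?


Gregorian leap year rule: divisible by 4, but not by 100, unless also by 400.
1466 is not divisible by 4 -> not a leap year

No


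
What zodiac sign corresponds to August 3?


Date: August 3
Conventional tropical zodiac dates: Leo from July 23 onward; Virgo starts August 23
August 3 falls within the Leo range

Leo


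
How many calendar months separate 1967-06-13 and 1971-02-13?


From June 1967 to February 1971
4 years * 12 = 48 months, minus 4 months = 44

44 months


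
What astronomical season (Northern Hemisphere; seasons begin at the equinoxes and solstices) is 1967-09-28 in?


Date: September 28
Astronomical Autumn (approx.; exact equinox/solstice day varies by year): September 22 to December 20
September 28 falls within the Autumn window

Autumn


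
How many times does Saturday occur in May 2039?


May 2039 has 31 days
Anchor: Jan 1, 2039. With p = 2039 - 1 = 2038: (p + p//4 - p//100 + p//400) mod 7 = (2038 + 509 - 20 + 5) mod 7 = 2532 mod 7 = 5 -> Saturday (Mon=0 ... Sun=6)
Days before May (Jan-Apr): 120; May 1 index = (5 + 120) mod 7 = 6 -> Sunday
First Saturday is May 7
Saturdays: 7, 14, 21, 28

4 Saturdays


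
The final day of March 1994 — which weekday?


March 1994 has 31 days
Anchor: Jan 1, 1994. With p = 1994 - 1 = 1993: (p + p//4 - p//100 + p//400) mod 7 = (1993 + 498 - 19 + 4) mod 7 = 2476 mod 7 = 5 -> Saturday (Mon=0 ... Sun=6)
Days before March (Jan-Feb): 59; March 1 index = (5 + 59) mod 7 = 1 -> Tuesday
Last day offset: 31 - 1 = 30 days
Weekday index = (1 + 30) mod 7 = 3

Thursday, March 31


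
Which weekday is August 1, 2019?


Target: August 1, 2019
Anchor: Jan 1, 2019. With p = 2019 - 1 = 2018: (p + p//4 - p//100 + p//400) mod 7 = (2018 + 504 - 20 + 5) mod 7 = 2507 mod 7 = 1 -> Tuesday (Mon=0 ... Sun=6)
Days before August (Jan-Jul): 212 days
Weekday index = (1 + 212) mod 7 = 3

Thursday


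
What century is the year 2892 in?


Century = (year - 1) // 100 + 1
= (2892 - 1) // 100 + 1
= 2891 // 100 + 1
= 28 + 1

29th century


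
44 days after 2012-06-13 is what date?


Start: 2012-06-13, add 44 days
June 2012 has 30 days: 30 - 13 = 17 days to June 30 -> 27 left
July 2012: 27 <= 31 -> lands on July 27

Result: 2012-07-27


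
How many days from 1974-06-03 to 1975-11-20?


From 1974-06-03 to 1975-11-20
1974-06-03: days before June = 31 + 28 + 31 + 30 + 31 = 151 (1974 is not a leap year); day of year = 151 + 3 = 154
1975-11-20: days before November = 31 + 28 + 31 + 30 + 31 + 30 + 31 + 31 + 30 + 31 = 304 (1975 is not a leap year); day of year = 304 + 20 = 324
Rest of 1974: 365 - 154 = 211
Total = 211 + 324 = 535

535 days


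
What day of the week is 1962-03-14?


Date: March 14, 1962
Anchor: Jan 1, 1962. With p = 1962 - 1 = 1961: (p + p//4 - p//100 + p//400) mod 7 = (1961 + 490 - 19 + 4) mod 7 = 2436 mod 7 = 0 -> Monday (Mon=0 ... Sun=6)
Days before March (Jan-Feb): 59; offset = 59 + 14 - 1 = 72
Weekday index = (0 + 72) mod 7 = 2

Day of the week: Wednesday


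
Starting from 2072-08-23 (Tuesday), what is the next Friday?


Current: Tuesday
Target: Friday
Days ahead: 3

Next Friday: 2072-08-26


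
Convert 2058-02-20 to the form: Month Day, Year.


ISO 2058-02-20 parses as year=2058, month=02, day=20
Month 2 -> February

February 20, 2058


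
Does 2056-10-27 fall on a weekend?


Anchor: Jan 1, 2056. With p = 2056 - 1 = 2055: (p + p//4 - p//100 + p//400) mod 7 = (2055 + 513 - 20 + 5) mod 7 = 2553 mod 7 = 5 -> Saturday (Mon=0 ... Sun=6)
Day of year: 301; offset = 300
Weekday index = (5 + 300) mod 7 = 4 -> Friday
Weekend days: Saturday, Sunday

No


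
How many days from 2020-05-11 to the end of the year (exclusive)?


Day of year: 132 of 366
Remaining = 366 - 132

234 days


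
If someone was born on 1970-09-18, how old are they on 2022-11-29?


Birth: 1970-09-18
Reference: 2022-11-29
Year difference: 2022 - 1970 = 52

52 years old


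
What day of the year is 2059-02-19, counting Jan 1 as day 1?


Date: February 19, 2059
Days in months 1 through 1: 31
Plus 19 days in February

Day of year: 50


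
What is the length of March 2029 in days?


March 2029

31 days


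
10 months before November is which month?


November is month 11
11 - 10 = 1

January


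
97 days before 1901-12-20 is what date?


Start: 1901-12-20, subtract 97 days
Back 20 days from December 20 reaches November 30, 1901 -> 77 left
November 1901 has 30 days -> back to October 31, 1901 -> 47 left
October 1901 has 31 days -> back to September 30, 1901 -> 16 left
September 1901: 30 - 16 = 14 -> lands on September 14

Result: 1901-09-14


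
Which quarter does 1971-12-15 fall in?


Month: December (month 12)
Q1: Jan-Mar, Q2: Apr-Jun, Q3: Jul-Sep, Q4: Oct-Dec

Q4


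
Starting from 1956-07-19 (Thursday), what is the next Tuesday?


Current: Thursday
Target: Tuesday
Days ahead: 5

Next Tuesday: 1956-07-24


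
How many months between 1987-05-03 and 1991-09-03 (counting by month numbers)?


From May 1987 to September 1991
4 years * 12 = 48 months, plus 4 months = 52

52 months


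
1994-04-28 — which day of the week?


Date: April 28, 1994
Anchor: Jan 1, 1994. With p = 1994 - 1 = 1993: (p + p//4 - p//100 + p//400) mod 7 = (1993 + 498 - 19 + 4) mod 7 = 2476 mod 7 = 5 -> Saturday (Mon=0 ... Sun=6)
Days before April (Jan-Mar): 90; offset = 90 + 28 - 1 = 117
Weekday index = (5 + 117) mod 7 = 3

Day of the week: Thursday


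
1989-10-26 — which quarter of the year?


Month: October (month 10)
Q1: Jan-Mar, Q2: Apr-Jun, Q3: Jul-Sep, Q4: Oct-Dec

Q4


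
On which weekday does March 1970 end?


March 1970 has 31 days
Anchor: Jan 1, 1970. With p = 1970 - 1 = 1969: (p + p//4 - p//100 + p//400) mod 7 = (1969 + 492 - 19 + 4) mod 7 = 2446 mod 7 = 3 -> Thursday (Mon=0 ... Sun=6)
Days before March (Jan-Feb): 59; March 1 index = (3 + 59) mod 7 = 6 -> Sunday
Last day offset: 31 - 1 = 30 days
Weekday index = (6 + 30) mod 7 = 1

Tuesday, March 31


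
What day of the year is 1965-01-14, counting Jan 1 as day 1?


Date: January 14, 1965
No months before January
Plus 14 days in January

Day of year: 14


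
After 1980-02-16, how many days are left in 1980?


Day of year: 47 of 366
Remaining = 366 - 47

319 days


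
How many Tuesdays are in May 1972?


May 1972 has 31 days
Anchor: Jan 1, 1972. With p = 1972 - 1 = 1971: (p + p//4 - p//100 + p//400) mod 7 = (1971 + 492 - 19 + 4) mod 7 = 2448 mod 7 = 5 -> Saturday (Mon=0 ... Sun=6)
Days before May (Jan-Apr): 121; May 1 index = (5 + 121) mod 7 = 0 -> Monday
First Tuesday is May 2
Tuesdays: 2, 9, 16, 23, 30

5 Tuesdays


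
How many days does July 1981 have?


July 1981

31 days


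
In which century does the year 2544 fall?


Century = (year - 1) // 100 + 1
= (2544 - 1) // 100 + 1
= 2543 // 100 + 1
= 25 + 1

26th century


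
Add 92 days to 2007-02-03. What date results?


Start: 2007-02-03, add 92 days
February 2007 has 28 days: 28 - 3 = 25 days to February 28 -> 67 left
March 2007 has 31 days -> 36 left
April 2007 has 30 days -> 6 left
May 2007: 6 <= 31 -> lands on May 6

Result: 2007-05-06


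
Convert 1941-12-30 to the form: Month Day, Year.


ISO 1941-12-30 parses as year=1941, month=12, day=30
Month 12 -> December

December 30, 1941


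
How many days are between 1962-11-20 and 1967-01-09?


From 1962-11-20 to 1967-01-09
1962-11-20: days before November = 31 + 28 + 31 + 30 + 31 + 30 + 31 + 31 + 30 + 31 = 304 (1962 is not a leap year); day of year = 304 + 20 = 324
1967-01-09: day of year = 9
Rest of 1962: 365 - 324 = 41
Full years 1963 (365), 1964 (366), 1965 (365), 1966 (365): 1461
Total = 41 + 1461 + 9 = 1511

1511 days


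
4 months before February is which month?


February is month 2
2 - 4 = -2; wrap: -2 + 12 = 10

October


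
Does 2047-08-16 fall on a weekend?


Anchor: Jan 1, 2047. With p = 2047 - 1 = 2046: (p + p//4 - p//100 + p//400) mod 7 = (2046 + 511 - 20 + 5) mod 7 = 2542 mod 7 = 1 -> Tuesday (Mon=0 ... Sun=6)
Day of year: 228; offset = 227
Weekday index = (1 + 227) mod 7 = 4 -> Friday
Weekend days: Saturday, Sunday

No


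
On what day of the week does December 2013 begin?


Target: December 1, 2013
Anchor: Jan 1, 2013. With p = 2013 - 1 = 2012: (p + p//4 - p//100 + p//400) mod 7 = (2012 + 503 - 20 + 5) mod 7 = 2500 mod 7 = 1 -> Tuesday (Mon=0 ... Sun=6)
Days before December (Jan-Nov): 334 days
Weekday index = (1 + 334) mod 7 = 6

Sunday


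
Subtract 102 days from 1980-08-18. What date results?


Start: 1980-08-18, subtract 102 days
Back 18 days from August 18 reaches July 31, 1980 -> 84 left
July 1980 has 31 days -> back to June 30, 1980 -> 53 left
June 1980 has 30 days -> back to May 31, 1980 -> 23 left
May 1980: 31 - 23 = 8 -> lands on May 8

Result: 1980-05-08


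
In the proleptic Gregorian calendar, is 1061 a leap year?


Gregorian leap year rule: divisible by 4, but not by 100, unless also by 400.
1061 is not divisible by 4 -> not a leap year

No


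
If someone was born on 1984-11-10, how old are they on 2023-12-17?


Birth: 1984-11-10
Reference: 2023-12-17
Year difference: 2023 - 1984 = 39

39 years old


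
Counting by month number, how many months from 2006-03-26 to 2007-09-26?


From March 2006 to September 2007
1 year * 12 = 12 months, plus 6 months = 18

18 months


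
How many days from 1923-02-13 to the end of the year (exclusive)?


Day of year: 44 of 365
Remaining = 365 - 44

321 days


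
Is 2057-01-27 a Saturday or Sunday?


Anchor: Jan 1, 2057. With p = 2057 - 1 = 2056: (p + p//4 - p//100 + p//400) mod 7 = (2056 + 514 - 20 + 5) mod 7 = 2555 mod 7 = 0 -> Monday (Mon=0 ... Sun=6)
Day of year: 27; offset = 26
Weekday index = (0 + 26) mod 7 = 5 -> Saturday
Weekend days: Saturday, Sunday

Yes


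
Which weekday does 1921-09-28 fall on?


Date: September 28, 1921
Anchor: Jan 1, 1921. With p = 1921 - 1 = 1920: (p + p//4 - p//100 + p//400) mod 7 = (1920 + 480 - 19 + 4) mod 7 = 2385 mod 7 = 5 -> Saturday (Mon=0 ... Sun=6)
Days before September (Jan-Aug): 243; offset = 243 + 28 - 1 = 270
Weekday index = (5 + 270) mod 7 = 2

Day of the week: Wednesday


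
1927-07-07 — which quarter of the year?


Month: July (month 7)
Q1: Jan-Mar, Q2: Apr-Jun, Q3: Jul-Sep, Q4: Oct-Dec

Q3


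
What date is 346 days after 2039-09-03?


Start: 2039-09-03, add 346 days
September 2039 has 30 days: 30 - 3 = 27 days to September 30 -> 319 left
October 2039 has 31 days -> 288 left
November 2039 has 30 days -> 258 left
December 2039 has 31 days -> 227 left
January 2040 has 31 days -> 196 left
February 2040 has 29 days -> 167 left
March 2040 has 31 days -> 136 left
April 2040 has 30 days -> 106 left
May 2040 has 31 days -> 75 left
June 2040 has 30 days -> 45 left
July 2040 has 31 days -> 14 left
August 2040: 14 <= 31 -> lands on August 14

Result: 2040-08-14


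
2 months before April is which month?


April is month 4
4 - 2 = 2

February


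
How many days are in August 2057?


August 2057

31 days


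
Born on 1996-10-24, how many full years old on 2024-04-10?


Birth: 1996-10-24
Reference: 2024-04-10
Year difference: 2024 - 1996 = 28
Birthday not yet reached in 2024, subtract 1

27 years old


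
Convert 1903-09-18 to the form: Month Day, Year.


ISO 1903-09-18 parses as year=1903, month=09, day=18
Month 9 -> September

September 18, 1903


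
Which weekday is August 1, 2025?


Target: August 1, 2025
Anchor: Jan 1, 2025. With p = 2025 - 1 = 2024: (p + p//4 - p//100 + p//400) mod 7 = (2024 + 506 - 20 + 5) mod 7 = 2515 mod 7 = 2 -> Wednesday (Mon=0 ... Sun=6)
Days before August (Jan-Jul): 212 days
Weekday index = (2 + 212) mod 7 = 4

Friday


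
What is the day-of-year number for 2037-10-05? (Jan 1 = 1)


Date: October 5, 2037
Days in months 1 through 9: 273
Plus 5 days in October

Day of year: 278


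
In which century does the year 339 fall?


Century = (year - 1) // 100 + 1
= (339 - 1) // 100 + 1
= 338 // 100 + 1
= 3 + 1

4th century


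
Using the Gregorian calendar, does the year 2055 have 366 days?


Gregorian leap year rule: divisible by 4, but not by 100, unless also by 400.
2055 is not divisible by 4 -> not a leap year

No


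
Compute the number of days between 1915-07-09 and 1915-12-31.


From 1915-07-09 to 1915-12-31
1915-07-09: days before July = 31 + 28 + 31 + 30 + 31 + 30 = 181 (1915 is not a leap year); day of year = 181 + 9 = 190
1915-12-31: days before December = 31 + 28 + 31 + 30 + 31 + 30 + 31 + 31 + 30 + 31 + 30 = 334 (1915 is not a leap year); day of year = 334 + 31 = 365
Same year: 365 - 190 = 175

175 days


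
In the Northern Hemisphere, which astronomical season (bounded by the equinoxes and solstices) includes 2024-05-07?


Date: May 7
Astronomical Spring (approx.; exact equinox/solstice day varies by year): March 20 to June 20
May 7 falls within the Spring window

Spring


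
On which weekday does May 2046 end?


May 2046 has 31 days
Anchor: Jan 1, 2046. With p = 2046 - 1 = 2045: (p + p//4 - p//100 + p//400) mod 7 = (2045 + 511 - 20 + 5) mod 7 = 2541 mod 7 = 0 -> Monday (Mon=0 ... Sun=6)
Days before May (Jan-Apr): 120; May 1 index = (0 + 120) mod 7 = 1 -> Tuesday
Last day offset: 31 - 1 = 30 days
Weekday index = (1 + 30) mod 7 = 3

Thursday, May 31


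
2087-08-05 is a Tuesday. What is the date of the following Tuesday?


Current: Tuesday
Target: Tuesday
Days ahead: 7

Next Tuesday: 2087-08-12


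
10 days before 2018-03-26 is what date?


Start: 2018-03-26, subtract 10 days
26 - 10 = 16 stays within March 2018

Result: 2018-03-16


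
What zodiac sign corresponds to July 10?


Date: July 10
Conventional tropical zodiac dates: Cancer from June 21 onward; Leo starts July 23
July 10 falls within the Cancer range

Cancer


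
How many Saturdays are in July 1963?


July 1963 has 31 days
Anchor: Jan 1, 1963. With p = 1963 - 1 = 1962: (p + p//4 - p//100 + p//400) mod 7 = (1962 + 490 - 19 + 4) mod 7 = 2437 mod 7 = 1 -> Tuesday (Mon=0 ... Sun=6)
Days before July (Jan-Jun): 181; July 1 index = (1 + 181) mod 7 = 0 -> Monday
First Saturday is July 6
Saturdays: 6, 13, 20, 27

4 Saturdays


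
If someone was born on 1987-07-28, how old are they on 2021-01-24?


Birth: 1987-07-28
Reference: 2021-01-24
Year difference: 2021 - 1987 = 34
Birthday not yet reached in 2021, subtract 1

33 years old


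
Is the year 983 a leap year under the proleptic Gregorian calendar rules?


Gregorian leap year rule: divisible by 4, but not by 100, unless also by 400.
983 is not divisible by 4 -> not a leap year

No


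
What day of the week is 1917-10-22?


Date: October 22, 1917
Anchor: Jan 1, 1917. With p = 1917 - 1 = 1916: (p + p//4 - p//100 + p//400) mod 7 = (1916 + 479 - 19 + 4) mod 7 = 2380 mod 7 = 0 -> Monday (Mon=0 ... Sun=6)
Days before October (Jan-Sep): 273; offset = 273 + 22 - 1 = 294
Weekday index = (0 + 294) mod 7 = 0

Day of the week: Monday


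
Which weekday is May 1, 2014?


Target: May 1, 2014
Anchor: Jan 1, 2014. With p = 2014 - 1 = 2013: (p + p//4 - p//100 + p//400) mod 7 = (2013 + 503 - 20 + 5) mod 7 = 2501 mod 7 = 2 -> Wednesday (Mon=0 ... Sun=6)
Days before May (Jan-Apr): 120 days
Weekday index = (2 + 120) mod 7 = 3

Thursday


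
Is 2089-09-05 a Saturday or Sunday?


Anchor: Jan 1, 2089. With p = 2089 - 1 = 2088: (p + p//4 - p//100 + p//400) mod 7 = (2088 + 522 - 20 + 5) mod 7 = 2595 mod 7 = 5 -> Saturday (Mon=0 ... Sun=6)
Day of year: 248; offset = 247
Weekday index = (5 + 247) mod 7 = 0 -> Monday
Weekend days: Saturday, Sunday

No


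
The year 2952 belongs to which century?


Century = (year - 1) // 100 + 1
= (2952 - 1) // 100 + 1
= 2951 // 100 + 1
= 29 + 1

30th century


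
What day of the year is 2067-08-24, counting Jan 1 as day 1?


Date: August 24, 2067
Days in months 1 through 7: 212
Plus 24 days in August

Day of year: 236


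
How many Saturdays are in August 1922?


August 1922 has 31 days
Anchor: Jan 1, 1922. With p = 1922 - 1 = 1921: (p + p//4 - p//100 + p//400) mod 7 = (1921 + 480 - 19 + 4) mod 7 = 2386 mod 7 = 6 -> Sunday (Mon=0 ... Sun=6)
Days before August (Jan-Jul): 212; August 1 index = (6 + 212) mod 7 = 1 -> Tuesday
First Saturday is August 5
Saturdays: 5, 12, 19, 26

4 Saturdays


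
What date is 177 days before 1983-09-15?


Start: 1983-09-15, subtract 177 days
Back 15 days from September 15 reaches August 31, 1983 -> 162 left
August 1983 has 31 days -> back to July 31, 1983 -> 131 left
July 1983 has 31 days -> back to June 30, 1983 -> 100 left
June 1983 has 30 days -> back to May 31, 1983 -> 70 left
May 1983 has 31 days -> back to April 30, 1983 -> 39 left
April 1983 has 30 days -> back to March 31, 1983 -> 9 left
March 1983: 31 - 9 = 22 -> lands on March 22

Result: 1983-03-22


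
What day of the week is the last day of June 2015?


June 2015 has 30 days
Anchor: Jan 1, 2015. With p = 2015 - 1 = 2014: (p + p//4 - p//100 + p//400) mod 7 = (2014 + 503 - 20 + 5) mod 7 = 2502 mod 7 = 3 -> Thursday (Mon=0 ... Sun=6)
Days before June (Jan-May): 151; June 1 index = (3 + 151) mod 7 = 0 -> Monday
Last day offset: 30 - 1 = 29 days
Weekday index = (0 + 29) mod 7 = 1

Tuesday, June 30


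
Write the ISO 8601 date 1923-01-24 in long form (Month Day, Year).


ISO 1923-01-24 parses as year=1923, month=01, day=24
Month 1 -> January

January 24, 1923


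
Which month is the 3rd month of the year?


Month 3 of 12

March


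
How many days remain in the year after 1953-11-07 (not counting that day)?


Day of year: 311 of 365
Remaining = 365 - 311

54 days


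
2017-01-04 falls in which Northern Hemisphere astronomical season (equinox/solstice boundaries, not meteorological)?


Date: January 4
Astronomical Winter (approx.; exact equinox/solstice day varies by year): December 21 to March 19
January 4 falls within the Winter window

Winter


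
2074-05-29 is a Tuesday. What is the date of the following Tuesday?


Current: Tuesday
Target: Tuesday
Days ahead: 7

Next Tuesday: 2074-06-05


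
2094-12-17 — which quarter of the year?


Month: December (month 12)
Q1: Jan-Mar, Q2: Apr-Jun, Q3: Jul-Sep, Q4: Oct-Dec

Q4


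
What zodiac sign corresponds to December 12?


Date: December 12
Conventional tropical zodiac dates: Sagittarius from November 22 onward; Capricorn starts December 22
December 12 falls within the Sagittarius range

Sagittarius


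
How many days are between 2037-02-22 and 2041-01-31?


From 2037-02-22 to 2041-01-31
2037-02-22: days before February = 31; day of year = 31 + 22 = 53
2041-01-31: day of year = 31
Rest of 2037: 365 - 53 = 312
Full years 2038 (365), 2039 (365), 2040 (366): 1096
Total = 312 + 1096 + 31 = 1439

1439 days


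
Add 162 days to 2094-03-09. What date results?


Start: 2094-03-09, add 162 days
March 2094 has 31 days: 31 - 9 = 22 days to March 31 -> 140 left
April 2094 has 30 days -> 110 left
May 2094 has 31 days -> 79 left
June 2094 has 30 days -> 49 left
July 2094 has 31 days -> 18 left
August 2094: 18 <= 31 -> lands on August 18

Result: 2094-08-18


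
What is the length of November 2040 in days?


November 2040

30 days


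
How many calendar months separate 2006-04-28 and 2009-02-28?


From April 2006 to February 2009
3 years * 12 = 36 months, minus 2 months = 34

34 months


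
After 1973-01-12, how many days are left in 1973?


Day of year: 12 of 365
Remaining = 365 - 12

353 days


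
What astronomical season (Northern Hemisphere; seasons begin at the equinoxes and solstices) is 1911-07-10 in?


Date: July 10
Astronomical Summer (approx.; exact equinox/solstice day varies by year): June 21 to September 21
July 10 falls within the Summer window

Summer


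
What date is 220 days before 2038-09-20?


Start: 2038-09-20, subtract 220 days
Back 20 days from September 20 reaches August 31, 2038 -> 200 left
August 2038 has 31 days -> back to July 31, 2038 -> 169 left
July 2038 has 31 days -> back to June 30, 2038 -> 138 left
June 2038 has 30 days -> back to May 31, 2038 -> 108 left
May 2038 has 31 days -> back to April 30, 2038 -> 77 left
April 2038 has 30 days -> back to March 31, 2038 -> 47 left
March 2038 has 31 days -> back to February 28, 2038 -> 16 left
February 2038: 28 - 16 = 12 -> lands on February 12

Result: 2038-02-12


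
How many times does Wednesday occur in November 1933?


November 1933 has 30 days
Anchor: Jan 1, 1933. With p = 1933 - 1 = 1932: (p + p//4 - p//100 + p//400) mod 7 = (1932 + 483 - 19 + 4) mod 7 = 2400 mod 7 = 6 -> Sunday (Mon=0 ... Sun=6)
Days before November (Jan-Oct): 304; November 1 index = (6 + 304) mod 7 = 2 -> Wednesday
First Wednesday is November 1
Wednesdays: 1, 8, 15, 22, 29

5 Wednesdays


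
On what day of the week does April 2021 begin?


Target: April 1, 2021
Anchor: Jan 1, 2021. With p = 2021 - 1 = 2020: (p + p//4 - p//100 + p//400) mod 7 = (2020 + 505 - 20 + 5) mod 7 = 2510 mod 7 = 4 -> Friday (Mon=0 ... Sun=6)
Days before April (Jan-Mar): 90 days
Weekday index = (4 + 90) mod 7 = 3

Thursday


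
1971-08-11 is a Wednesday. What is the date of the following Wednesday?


Current: Wednesday
Target: Wednesday
Days ahead: 7

Next Wednesday: 1971-08-18


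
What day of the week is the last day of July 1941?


July 1941 has 31 days
Anchor: Jan 1, 1941. With p = 1941 - 1 = 1940: (p + p//4 - p//100 + p//400) mod 7 = (1940 + 485 - 19 + 4) mod 7 = 2410 mod 7 = 2 -> Wednesday (Mon=0 ... Sun=6)
Days before July (Jan-Jun): 181; July 1 index = (2 + 181) mod 7 = 1 -> Tuesday
Last day offset: 31 - 1 = 30 days
Weekday index = (1 + 30) mod 7 = 3

Thursday, July 31


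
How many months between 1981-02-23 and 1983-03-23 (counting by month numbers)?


From February 1981 to March 1983
2 years * 12 = 24 months, plus 1 month = 25

25 months
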